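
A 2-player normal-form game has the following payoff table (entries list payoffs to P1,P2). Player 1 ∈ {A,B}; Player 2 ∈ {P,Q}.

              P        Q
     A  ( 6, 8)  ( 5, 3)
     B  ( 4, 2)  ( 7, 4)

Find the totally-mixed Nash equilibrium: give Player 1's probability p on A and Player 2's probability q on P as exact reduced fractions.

p=2/7, q=1/2

P1 indiff ⇒ q·6+(1-q)·5 = q·4+(1-q)·7 ⇒ q(2) = (1-q)(2) ⇒ q = 1/2
P2 indiff ⇒ p·8+(1-p)·2 = p·3+(1-p)·4 ⇒ p(5) = (1-p)(2) ⇒ p = 2/7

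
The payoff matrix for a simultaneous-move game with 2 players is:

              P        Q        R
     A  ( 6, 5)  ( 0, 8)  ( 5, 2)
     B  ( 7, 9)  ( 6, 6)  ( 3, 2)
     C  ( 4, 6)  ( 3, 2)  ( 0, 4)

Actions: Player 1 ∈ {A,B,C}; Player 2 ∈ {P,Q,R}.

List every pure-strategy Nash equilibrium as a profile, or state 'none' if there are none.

NE set: (B,P)

(A,P): not NE [P1→B gives 7>6; P2→Q gives 8>5]
(A,Q): not NE [P1→B gives 6>0]
(A,R): not NE [P2→Q gives 8>2]
(B,P): NE
(B,Q): not NE [P2→P gives 9>6]
(B,R): not NE [P1→A gives 5>3; P2→P gives 9>2]
(C,P): not NE [P1→B gives 7>4]
(C,Q): not NE [P1→B gives 6>3; P2→P gives 6>2]
(C,R): not NE [P1→A gives 5>0; P2→P gives 6>4]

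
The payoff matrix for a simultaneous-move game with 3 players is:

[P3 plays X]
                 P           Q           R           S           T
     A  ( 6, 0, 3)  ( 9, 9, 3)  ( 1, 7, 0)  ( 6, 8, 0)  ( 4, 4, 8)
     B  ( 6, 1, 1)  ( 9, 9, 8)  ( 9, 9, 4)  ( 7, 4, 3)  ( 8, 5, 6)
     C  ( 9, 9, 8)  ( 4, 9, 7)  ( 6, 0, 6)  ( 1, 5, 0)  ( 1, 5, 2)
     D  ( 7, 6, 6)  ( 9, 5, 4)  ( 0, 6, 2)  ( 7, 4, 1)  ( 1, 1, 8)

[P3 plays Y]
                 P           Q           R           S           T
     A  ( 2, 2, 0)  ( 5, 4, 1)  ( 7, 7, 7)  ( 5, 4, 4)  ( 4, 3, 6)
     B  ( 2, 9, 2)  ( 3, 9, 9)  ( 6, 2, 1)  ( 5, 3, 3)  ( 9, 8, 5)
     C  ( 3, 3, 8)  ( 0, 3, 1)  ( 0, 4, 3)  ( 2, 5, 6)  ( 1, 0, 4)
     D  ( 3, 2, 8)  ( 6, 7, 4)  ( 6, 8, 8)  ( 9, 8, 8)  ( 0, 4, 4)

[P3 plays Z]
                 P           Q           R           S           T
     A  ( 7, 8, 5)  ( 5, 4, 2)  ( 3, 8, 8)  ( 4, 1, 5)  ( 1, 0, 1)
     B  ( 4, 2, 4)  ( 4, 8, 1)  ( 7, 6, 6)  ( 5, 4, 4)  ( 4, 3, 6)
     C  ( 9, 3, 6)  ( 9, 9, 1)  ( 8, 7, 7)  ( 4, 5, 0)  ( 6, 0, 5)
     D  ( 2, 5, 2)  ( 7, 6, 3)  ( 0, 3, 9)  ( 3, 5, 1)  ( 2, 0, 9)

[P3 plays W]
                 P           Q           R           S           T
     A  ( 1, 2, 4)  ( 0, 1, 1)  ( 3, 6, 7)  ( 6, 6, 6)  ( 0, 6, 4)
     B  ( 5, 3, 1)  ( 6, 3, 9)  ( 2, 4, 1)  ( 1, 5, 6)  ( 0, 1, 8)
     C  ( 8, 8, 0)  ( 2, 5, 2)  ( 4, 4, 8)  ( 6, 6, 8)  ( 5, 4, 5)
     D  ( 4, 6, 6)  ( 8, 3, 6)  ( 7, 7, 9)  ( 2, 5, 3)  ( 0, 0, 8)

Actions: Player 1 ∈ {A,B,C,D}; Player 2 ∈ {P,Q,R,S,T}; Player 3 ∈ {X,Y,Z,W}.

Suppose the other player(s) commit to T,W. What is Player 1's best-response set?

u_1(A vs T,W) = 0
u_1(B vs T,W) = 0
u_1(C vs T,W) = 5
u_1(D vs T,W) = 0
max payoff 5 at {C}

argmax u_1 = {C}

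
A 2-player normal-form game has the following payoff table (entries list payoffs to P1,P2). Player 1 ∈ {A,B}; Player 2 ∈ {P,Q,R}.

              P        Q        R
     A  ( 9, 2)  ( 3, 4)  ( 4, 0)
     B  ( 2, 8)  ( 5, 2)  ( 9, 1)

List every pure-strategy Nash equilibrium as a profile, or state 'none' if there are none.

Equilibria: none

(A,P): not NE [P2→Q gives 4>2]
(A,Q): not NE [P1→B gives 5>3]
(A,R): not NE [P1→B gives 9>4; P2→Q gives 4>0]
(B,P): not NE [P1→A gives 9>2]
(B,Q): not NE [P2→P gives 8>2]
(B,R): not NE [P2→P gives 8>1]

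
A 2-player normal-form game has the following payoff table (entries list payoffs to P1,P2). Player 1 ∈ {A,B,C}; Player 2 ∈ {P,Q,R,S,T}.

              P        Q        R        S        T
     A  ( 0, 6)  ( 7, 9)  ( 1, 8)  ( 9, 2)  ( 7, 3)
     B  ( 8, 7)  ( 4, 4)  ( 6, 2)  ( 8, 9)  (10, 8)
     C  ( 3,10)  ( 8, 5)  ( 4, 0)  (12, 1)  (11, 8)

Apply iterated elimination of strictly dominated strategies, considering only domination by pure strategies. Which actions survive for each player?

P1 drop A (C beats it: P:3>0 Q:8>7 R:4>1 S:12>9 T:11>7)
P2 drop Q (P beats it: B:7>4 C:10>5)
P2 drop R (P beats it: B:7>2 C:10>0)
P1→{B,C} P2→{P,S,T}

Survivors P1:{B,C} P2:{P,S,T}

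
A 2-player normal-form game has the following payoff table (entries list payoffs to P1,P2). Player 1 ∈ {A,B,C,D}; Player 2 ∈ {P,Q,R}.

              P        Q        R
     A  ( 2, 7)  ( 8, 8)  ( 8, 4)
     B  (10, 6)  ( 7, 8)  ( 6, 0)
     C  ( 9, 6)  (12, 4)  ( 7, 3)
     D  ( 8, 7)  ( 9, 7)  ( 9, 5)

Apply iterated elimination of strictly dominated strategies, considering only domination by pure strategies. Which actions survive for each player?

Remaining: P1:{B,C} P2:{P,Q}

P1 drop A (D beats it: P:8>2 Q:9>8 R:9>8)
P2 drop R (P beats it: B:6>0 C:6>3 D:7>5)
P1 drop D (C beats it: P:9>8 Q:12>9)
P1→{B,C} P2→{P,Q}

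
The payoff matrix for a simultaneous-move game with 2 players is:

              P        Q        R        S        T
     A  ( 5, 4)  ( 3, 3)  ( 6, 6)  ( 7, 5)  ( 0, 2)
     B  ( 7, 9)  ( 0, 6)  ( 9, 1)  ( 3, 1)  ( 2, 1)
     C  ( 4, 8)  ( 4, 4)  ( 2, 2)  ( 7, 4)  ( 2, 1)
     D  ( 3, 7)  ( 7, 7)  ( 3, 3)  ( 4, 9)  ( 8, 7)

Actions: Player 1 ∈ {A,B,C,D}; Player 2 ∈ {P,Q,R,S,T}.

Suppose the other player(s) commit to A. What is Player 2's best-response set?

u_2(P vs A) = 4
u_2(Q vs A) = 3
u_2(R vs A) = 6
u_2(S vs A) = 5
u_2(T vs A) = 2
max payoff 6 at {R}

P2 best: {R}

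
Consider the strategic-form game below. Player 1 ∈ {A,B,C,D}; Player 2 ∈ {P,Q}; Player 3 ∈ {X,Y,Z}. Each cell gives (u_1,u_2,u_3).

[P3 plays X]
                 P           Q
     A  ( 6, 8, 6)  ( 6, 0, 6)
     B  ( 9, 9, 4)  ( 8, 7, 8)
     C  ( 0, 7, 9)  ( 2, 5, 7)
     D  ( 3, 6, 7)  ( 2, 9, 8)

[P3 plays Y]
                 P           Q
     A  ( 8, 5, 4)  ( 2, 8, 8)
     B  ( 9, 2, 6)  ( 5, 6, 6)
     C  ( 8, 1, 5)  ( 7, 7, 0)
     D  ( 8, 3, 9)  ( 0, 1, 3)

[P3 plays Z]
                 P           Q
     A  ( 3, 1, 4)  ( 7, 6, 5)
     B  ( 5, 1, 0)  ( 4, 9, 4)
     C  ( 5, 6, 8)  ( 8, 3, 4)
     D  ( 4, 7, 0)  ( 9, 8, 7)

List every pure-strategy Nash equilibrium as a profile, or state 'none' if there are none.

(A,P,X): not NE [P1→B gives 9>6]
(A,P,Y): not NE [P1→B gives 9>8; P2→Q gives 8>5; P3→X gives 6>4]
(A,P,Z): not NE [P1→C gives 5>3; P2→Q gives 6>1; P3→X gives 6>4]
(A,Q,X): not NE [P1→B gives 8>6; P2→P gives 8>0; P3→Y gives 8>6]
(A,Q,Y): not NE [P1→C gives 7>2]
(A,Q,Z): not NE [P1→D gives 9>7; P3→Y gives 8>5]
(B,P,X): not NE [P3→Y gives 6>4]
(B,P,Y): not NE [P2→Q gives 6>2]
(B,P,Z): not NE [P2→Q gives 9>1; P3→Y gives 6>0]
(B,Q,X): not NE [P2→P gives 9>7]
(B,Q,Y): not NE [P1→C gives 7>5; P3→X gives 8>6]
(B,Q,Z): not NE [P1→D gives 9>4; P3→X gives 8>4]
(C,P,X): not NE [P1→B gives 9>0]
(C,P,Y): not NE [P1→B gives 9>8; P2→Q gives 7>1; P3→X gives 9>5]
(C,P,Z): not NE [P3→X gives 9>8]
(C,Q,X): not NE [P1→B gives 8>2; P2→P gives 7>5]
(C,Q,Y): not NE [P3→X gives 7>0]
(C,Q,Z): not NE [P1→D gives 9>8; P2→P gives 6>3; P3→X gives 7>4]
(D,P,X): not NE [P1→B gives 9>3; P2→Q gives 9>6; P3→Y gives 9>7]
(D,P,Y): not NE [P1→B gives 9>8]
(D,P,Z): not NE [P1→C gives 5>4; P2→Q gives 8>7; P3→Y gives 9>0]
(D,Q,X): not NE [P1→B gives 8>2]
(D,Q,Y): not NE [P1→C gives 7>0; P2→P gives 3>1; P3→X gives 8>3]
(D,Q,Z): not NE [P3→X gives 8>7]

No pure NE.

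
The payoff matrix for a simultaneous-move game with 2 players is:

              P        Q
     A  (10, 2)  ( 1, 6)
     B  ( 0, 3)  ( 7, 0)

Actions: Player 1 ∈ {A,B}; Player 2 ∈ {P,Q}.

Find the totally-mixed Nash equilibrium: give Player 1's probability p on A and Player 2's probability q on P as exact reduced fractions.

P1 mixes 3/7 on A; P2 mixes 3/8 on P

P1 indiff ⇒ q·10+(1-q)·1 = q·0+(1-q)·7 ⇒ q(10) = (1-q)(6) ⇒ q = 3/8
P2 indiff ⇒ p·2+(1-p)·3 = p·6+(1-p)·0 ⇒ p(-4) = (1-p)(-3) ⇒ p = 3/7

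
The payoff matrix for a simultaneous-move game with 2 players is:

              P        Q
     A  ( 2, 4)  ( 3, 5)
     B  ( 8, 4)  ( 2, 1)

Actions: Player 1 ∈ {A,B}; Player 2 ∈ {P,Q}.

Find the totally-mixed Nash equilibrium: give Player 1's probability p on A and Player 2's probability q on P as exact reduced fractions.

(p,q) = (3/4, 1/7)

P1 indiff ⇒ q·2+(1-q)·3 = q·8+(1-q)·2 ⇒ q(-6) = (1-q)(-1) ⇒ q = 1/7
P2 indiff ⇒ p·4+(1-p)·4 = p·5+(1-p)·1 ⇒ p(-1) = (1-p)(-3) ⇒ p = 3/4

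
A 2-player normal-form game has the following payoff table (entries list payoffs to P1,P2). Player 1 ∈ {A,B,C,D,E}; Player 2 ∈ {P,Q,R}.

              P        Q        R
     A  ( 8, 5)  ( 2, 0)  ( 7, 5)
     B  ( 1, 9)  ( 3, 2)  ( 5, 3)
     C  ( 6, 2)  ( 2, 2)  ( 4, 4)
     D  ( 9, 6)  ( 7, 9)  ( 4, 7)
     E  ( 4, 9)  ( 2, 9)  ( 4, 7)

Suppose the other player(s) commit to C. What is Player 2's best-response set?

u_2(P vs C) = 2
u_2(Q vs C) = 2
u_2(R vs C) = 4
max payoff 4 at {R}

BR_2 = {R}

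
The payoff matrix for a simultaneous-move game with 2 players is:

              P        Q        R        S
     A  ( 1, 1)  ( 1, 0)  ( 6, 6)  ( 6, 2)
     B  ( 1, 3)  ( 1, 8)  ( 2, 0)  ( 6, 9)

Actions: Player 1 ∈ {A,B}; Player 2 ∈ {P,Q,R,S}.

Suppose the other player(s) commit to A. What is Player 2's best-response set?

P2 best: {R}

u_2(P vs A) = 1
u_2(Q vs A) = 0
u_2(R vs A) = 6
u_2(S vs A) = 2
max payoff 6 at {R}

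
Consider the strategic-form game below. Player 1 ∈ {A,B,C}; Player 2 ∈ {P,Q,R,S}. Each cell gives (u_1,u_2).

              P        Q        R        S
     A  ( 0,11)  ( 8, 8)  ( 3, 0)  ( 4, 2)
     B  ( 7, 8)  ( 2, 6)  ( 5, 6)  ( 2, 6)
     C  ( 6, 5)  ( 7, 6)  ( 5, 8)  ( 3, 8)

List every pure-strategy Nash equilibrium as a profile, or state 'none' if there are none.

(A,P): not NE [P1→B gives 7>0]
(A,Q): not NE [P2→P gives 11>8]
(A,R): not NE [P1→C gives 5>3; P2→P gives 11>0]
(A,S): not NE [P2→P gives 11>2]
(B,P): NE
(B,Q): not NE [P1→A gives 8>2; P2→P gives 8>6]
(B,R): not NE [P2→P gives 8>6]
(B,S): not NE [P1→A gives 4>2; P2→P gives 8>6]
(C,P): not NE [P1→B gives 7>6; P2→S gives 8>5]
(C,Q): not NE [P1→A gives 8>7; P2→S gives 8>6]
(C,R): NE
(C,S): not NE [P1→A gives 4>3]

NE set: (B,P), (C,R)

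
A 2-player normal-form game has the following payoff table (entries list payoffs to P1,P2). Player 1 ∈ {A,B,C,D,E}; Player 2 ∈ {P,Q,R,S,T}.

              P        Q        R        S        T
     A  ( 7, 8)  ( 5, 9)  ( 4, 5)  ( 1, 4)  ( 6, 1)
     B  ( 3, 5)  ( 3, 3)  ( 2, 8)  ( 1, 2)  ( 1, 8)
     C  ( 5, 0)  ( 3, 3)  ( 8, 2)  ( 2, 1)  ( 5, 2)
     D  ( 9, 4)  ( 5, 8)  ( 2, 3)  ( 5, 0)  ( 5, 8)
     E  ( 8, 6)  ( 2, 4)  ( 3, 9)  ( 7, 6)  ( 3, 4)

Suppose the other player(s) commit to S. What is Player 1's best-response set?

BR_1 = {E}

u_1(A vs S) = 1
u_1(B vs S) = 1
u_1(C vs S) = 2
u_1(D vs S) = 5
u_1(E vs S) = 7
max payoff 7 at {E}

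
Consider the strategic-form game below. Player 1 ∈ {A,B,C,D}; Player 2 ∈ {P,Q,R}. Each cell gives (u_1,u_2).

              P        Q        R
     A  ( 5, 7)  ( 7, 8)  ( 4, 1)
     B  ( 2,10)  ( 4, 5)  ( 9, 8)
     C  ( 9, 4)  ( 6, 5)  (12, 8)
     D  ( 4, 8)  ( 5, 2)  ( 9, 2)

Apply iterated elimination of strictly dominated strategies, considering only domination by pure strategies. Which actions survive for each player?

P1 drop B (C beats it: P:9>2 Q:6>4 R:12>9)
P1 drop D (C beats it: P:9>4 Q:6>5 R:12>9)
P2 drop P (Q beats it: A:8>7 C:5>4)
P1→{A,C} P2→{Q,R}

IESDS → P1:{A,C} P2:{Q,R}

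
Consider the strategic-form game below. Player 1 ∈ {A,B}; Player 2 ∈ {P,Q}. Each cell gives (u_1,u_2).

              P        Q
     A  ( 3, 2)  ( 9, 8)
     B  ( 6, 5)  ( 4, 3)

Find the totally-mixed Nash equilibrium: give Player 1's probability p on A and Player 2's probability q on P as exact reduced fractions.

p=1/4, q=5/8

P1 indiff ⇒ q·3+(1-q)·9 = q·6+(1-q)·4 ⇒ q(-3) = (1-q)(-5) ⇒ q = 5/8
P2 indiff ⇒ p·2+(1-p)·5 = p·8+(1-p)·3 ⇒ p(-6) = (1-p)(-2) ⇒ p = 1/4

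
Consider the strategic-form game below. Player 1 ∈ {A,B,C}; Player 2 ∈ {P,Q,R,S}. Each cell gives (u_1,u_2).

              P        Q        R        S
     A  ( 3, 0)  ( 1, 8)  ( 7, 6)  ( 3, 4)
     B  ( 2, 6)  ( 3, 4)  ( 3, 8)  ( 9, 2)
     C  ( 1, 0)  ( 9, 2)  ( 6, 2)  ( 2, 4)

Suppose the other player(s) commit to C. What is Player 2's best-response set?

u_2(P vs C) = 0
u_2(Q vs C) = 2
u_2(R vs C) = 2
u_2(S vs C) = 4
max payoff 4 at {S}

argmax u_2 = {S}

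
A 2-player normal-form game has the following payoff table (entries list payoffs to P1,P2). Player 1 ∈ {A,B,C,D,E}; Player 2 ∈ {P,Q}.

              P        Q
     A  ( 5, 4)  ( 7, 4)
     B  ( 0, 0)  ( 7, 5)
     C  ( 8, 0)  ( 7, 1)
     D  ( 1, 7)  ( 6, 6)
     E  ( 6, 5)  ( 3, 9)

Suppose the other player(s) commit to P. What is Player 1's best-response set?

u_1(A vs P) = 5
u_1(B vs P) = 0
u_1(C vs P) = 8
u_1(D vs P) = 1
u_1(E vs P) = 6
max payoff 8 at {C}

argmax u_1 = {C}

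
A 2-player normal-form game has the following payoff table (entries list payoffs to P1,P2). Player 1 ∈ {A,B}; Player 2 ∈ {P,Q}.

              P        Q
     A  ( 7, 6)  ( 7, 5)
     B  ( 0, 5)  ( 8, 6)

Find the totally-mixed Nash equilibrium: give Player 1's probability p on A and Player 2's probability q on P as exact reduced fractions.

P1 indiff ⇒ q·7+(1-q)·7 = q·0+(1-q)·8 ⇒ q(7) = (1-q)(1) ⇒ q = 1/8
P2 indiff ⇒ p·6+(1-p)·5 = p·5+(1-p)·6 ⇒ p(1) = (1-p)(1) ⇒ p = 1/2

P1 mixes 1/2 on A; P2 mixes 1/8 on P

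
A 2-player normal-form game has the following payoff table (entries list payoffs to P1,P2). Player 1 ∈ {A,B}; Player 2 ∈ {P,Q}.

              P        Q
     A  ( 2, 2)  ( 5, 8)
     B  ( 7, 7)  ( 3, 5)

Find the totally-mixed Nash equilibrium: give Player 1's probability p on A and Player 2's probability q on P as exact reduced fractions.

(p,q) = (1/4, 2/7)

P1 indiff ⇒ q·2+(1-q)·5 = q·7+(1-q)·3 ⇒ q(-5) = (1-q)(-2) ⇒ q = 2/7
P2 indiff ⇒ p·2+(1-p)·7 = p·8+(1-p)·5 ⇒ p(-6) = (1-p)(-2) ⇒ p = 1/4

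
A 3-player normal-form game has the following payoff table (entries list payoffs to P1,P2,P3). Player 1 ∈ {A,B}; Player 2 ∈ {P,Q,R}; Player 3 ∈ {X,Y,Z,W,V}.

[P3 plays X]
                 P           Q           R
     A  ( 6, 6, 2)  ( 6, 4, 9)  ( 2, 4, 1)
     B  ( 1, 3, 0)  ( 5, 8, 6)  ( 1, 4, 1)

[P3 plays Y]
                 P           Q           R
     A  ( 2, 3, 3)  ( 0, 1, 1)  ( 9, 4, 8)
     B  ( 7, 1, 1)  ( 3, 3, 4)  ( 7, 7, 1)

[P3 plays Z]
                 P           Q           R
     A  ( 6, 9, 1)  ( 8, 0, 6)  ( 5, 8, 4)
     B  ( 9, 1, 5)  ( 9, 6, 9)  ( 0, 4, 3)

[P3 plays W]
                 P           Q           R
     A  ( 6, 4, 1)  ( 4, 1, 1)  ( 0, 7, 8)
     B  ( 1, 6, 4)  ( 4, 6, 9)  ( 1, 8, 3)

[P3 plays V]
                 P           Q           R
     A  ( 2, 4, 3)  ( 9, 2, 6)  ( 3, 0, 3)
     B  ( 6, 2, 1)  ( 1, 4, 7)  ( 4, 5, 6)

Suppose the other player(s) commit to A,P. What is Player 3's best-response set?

u_3(X vs A,P) = 2
u_3(Y vs A,P) = 3
u_3(Z vs A,P) = 1
u_3(W vs A,P) = 1
u_3(V vs A,P) = 3
max payoff 3 at {Y,V}

BR_3 = {Y,V}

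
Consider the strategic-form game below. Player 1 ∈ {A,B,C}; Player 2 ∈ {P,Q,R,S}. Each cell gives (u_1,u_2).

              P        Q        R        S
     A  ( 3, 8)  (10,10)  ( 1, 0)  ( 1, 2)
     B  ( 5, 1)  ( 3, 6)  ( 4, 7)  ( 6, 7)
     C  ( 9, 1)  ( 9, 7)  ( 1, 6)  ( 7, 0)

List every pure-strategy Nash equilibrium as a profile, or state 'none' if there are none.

PSNE = {(A,Q), (B,R)}

(A,P): not NE [P1→C gives 9>3; P2→Q gives 10>8]
(A,Q): NE
(A,R): not NE [P1→B gives 4>1; P2→Q gives 10>0]
(A,S): not NE [P1→C gives 7>1; P2→Q gives 10>2]
(B,P): not NE [P1→C gives 9>5; P2→S gives 7>1]
(B,Q): not NE [P1→A gives 10>3; P2→S gives 7>6]
(B,R): NE
(B,S): not NE [P1→C gives 7>6]
(C,P): not NE [P2→Q gives 7>1]
(C,Q): not NE [P1→A gives 10>9]
(C,R): not NE [P1→B gives 4>1; P2→Q gives 7>6]
(C,S): not NE [P2→Q gives 7>0]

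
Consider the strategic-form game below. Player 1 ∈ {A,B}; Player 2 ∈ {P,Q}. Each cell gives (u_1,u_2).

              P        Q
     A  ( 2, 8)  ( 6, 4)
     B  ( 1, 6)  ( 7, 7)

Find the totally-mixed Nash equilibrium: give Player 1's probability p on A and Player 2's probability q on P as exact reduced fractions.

P1 indiff ⇒ q·2+(1-q)·6 = q·1+(1-q)·7 ⇒ q(1) = (1-q)(1) ⇒ q = 1/2
P2 indiff ⇒ p·8+(1-p)·6 = p·4+(1-p)·7 ⇒ p(4) = (1-p)(1) ⇒ p = 1/5

(p,q) = (1/5, 1/2)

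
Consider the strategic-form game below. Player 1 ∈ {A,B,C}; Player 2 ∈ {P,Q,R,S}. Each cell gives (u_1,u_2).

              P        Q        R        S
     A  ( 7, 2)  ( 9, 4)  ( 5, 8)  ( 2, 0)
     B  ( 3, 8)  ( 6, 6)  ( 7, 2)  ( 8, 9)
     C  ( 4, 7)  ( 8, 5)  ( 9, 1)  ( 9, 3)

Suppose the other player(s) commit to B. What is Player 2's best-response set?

u_2(P vs B) = 8
u_2(Q vs B) = 6
u_2(R vs B) = 2
u_2(S vs B) = 9
max payoff 9 at {S}

argmax u_2 = {S}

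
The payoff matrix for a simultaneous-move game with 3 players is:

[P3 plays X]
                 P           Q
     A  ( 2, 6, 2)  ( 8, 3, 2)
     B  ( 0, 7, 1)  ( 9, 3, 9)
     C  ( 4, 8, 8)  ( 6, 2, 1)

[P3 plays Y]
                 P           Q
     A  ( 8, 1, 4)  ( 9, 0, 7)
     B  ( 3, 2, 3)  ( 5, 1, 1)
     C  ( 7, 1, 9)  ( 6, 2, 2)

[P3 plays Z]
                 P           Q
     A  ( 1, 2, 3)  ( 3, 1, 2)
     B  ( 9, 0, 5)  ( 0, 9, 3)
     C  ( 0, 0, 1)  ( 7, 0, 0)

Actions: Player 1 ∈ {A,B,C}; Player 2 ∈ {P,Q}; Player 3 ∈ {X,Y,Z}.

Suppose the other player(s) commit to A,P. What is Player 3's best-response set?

u_3(X vs A,P) = 2
u_3(Y vs A,P) = 4
u_3(Z vs A,P) = 3
max payoff 4 at {Y}

BR_3 = {Y}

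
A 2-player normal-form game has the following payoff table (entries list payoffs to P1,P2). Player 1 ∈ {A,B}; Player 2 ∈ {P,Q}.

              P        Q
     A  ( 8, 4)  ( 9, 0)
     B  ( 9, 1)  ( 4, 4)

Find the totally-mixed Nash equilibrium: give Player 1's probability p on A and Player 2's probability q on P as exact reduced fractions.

P1 indiff ⇒ q·8+(1-q)·9 = q·9+(1-q)·4 ⇒ q(-1) = (1-q)(-5) ⇒ q = 5/6
P2 indiff ⇒ p·4+(1-p)·1 = p·0+(1-p)·4 ⇒ p(4) = (1-p)(3) ⇒ p = 3/7

(p,q) = (3/7, 5/6)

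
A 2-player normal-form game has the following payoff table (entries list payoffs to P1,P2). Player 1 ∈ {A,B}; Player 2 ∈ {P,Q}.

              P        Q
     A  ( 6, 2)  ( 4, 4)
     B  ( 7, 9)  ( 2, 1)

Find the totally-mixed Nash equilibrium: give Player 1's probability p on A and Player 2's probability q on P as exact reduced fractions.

P1 indiff ⇒ q·6+(1-q)·4 = q·7+(1-q)·2 ⇒ q(-1) = (1-q)(-2) ⇒ q = 2/3
P2 indiff ⇒ p·2+(1-p)·9 = p·4+(1-p)·1 ⇒ p(-2) = (1-p)(-8) ⇒ p = 4/5

P1 mixes 4/5 on A; P2 mixes 2/3 on P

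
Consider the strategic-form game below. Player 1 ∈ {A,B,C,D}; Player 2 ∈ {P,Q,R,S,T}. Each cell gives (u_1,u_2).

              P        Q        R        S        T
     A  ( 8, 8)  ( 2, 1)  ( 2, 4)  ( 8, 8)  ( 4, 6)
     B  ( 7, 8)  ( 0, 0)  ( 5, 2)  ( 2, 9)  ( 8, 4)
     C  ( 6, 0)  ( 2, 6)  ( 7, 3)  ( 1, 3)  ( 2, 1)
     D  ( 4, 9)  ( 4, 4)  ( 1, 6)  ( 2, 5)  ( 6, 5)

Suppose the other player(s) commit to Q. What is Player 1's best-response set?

BR_1 = {D}

u_1(A vs Q) = 2
u_1(B vs Q) = 0
u_1(C vs Q) = 2
u_1(D vs Q) = 4
max payoff 4 at {D}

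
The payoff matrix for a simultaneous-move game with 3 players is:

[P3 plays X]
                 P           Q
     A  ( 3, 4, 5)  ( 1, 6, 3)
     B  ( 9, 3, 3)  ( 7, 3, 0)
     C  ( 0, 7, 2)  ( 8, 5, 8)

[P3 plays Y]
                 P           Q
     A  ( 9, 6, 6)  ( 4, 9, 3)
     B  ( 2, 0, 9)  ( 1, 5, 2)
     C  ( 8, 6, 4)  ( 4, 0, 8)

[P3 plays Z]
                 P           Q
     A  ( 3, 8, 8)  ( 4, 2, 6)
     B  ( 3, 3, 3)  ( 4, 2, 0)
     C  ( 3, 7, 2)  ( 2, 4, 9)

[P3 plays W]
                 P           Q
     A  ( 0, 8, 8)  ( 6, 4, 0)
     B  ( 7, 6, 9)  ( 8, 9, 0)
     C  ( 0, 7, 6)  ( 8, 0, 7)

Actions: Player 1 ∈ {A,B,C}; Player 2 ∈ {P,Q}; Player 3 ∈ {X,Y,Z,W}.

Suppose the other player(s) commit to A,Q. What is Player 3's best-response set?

u_3(X vs A,Q) = 3
u_3(Y vs A,Q) = 3
u_3(Z vs A,Q) = 6
u_3(W vs A,Q) = 0
max payoff 6 at {Z}

argmax u_3 = {Z}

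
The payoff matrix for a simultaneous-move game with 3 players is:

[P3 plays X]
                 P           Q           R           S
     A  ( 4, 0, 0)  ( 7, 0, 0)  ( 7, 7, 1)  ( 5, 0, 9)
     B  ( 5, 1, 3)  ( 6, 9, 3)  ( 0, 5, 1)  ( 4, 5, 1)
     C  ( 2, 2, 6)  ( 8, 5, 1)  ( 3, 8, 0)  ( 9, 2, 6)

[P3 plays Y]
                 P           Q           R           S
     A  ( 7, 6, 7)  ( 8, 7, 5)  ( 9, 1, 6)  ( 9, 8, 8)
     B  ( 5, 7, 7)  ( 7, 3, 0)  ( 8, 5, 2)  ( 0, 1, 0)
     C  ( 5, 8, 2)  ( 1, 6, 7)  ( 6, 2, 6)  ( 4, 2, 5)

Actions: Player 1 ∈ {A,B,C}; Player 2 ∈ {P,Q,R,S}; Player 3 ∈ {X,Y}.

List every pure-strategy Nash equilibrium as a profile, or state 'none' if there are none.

(A,P,X): not NE [P1→B gives 5>4; P2→R gives 7>0; P3→Y gives 7>0]
(A,P,Y): not NE [P2→S gives 8>6]
(A,Q,X): not NE [P1→C gives 8>7; P2→R gives 7>0; P3→Y gives 5>0]
(A,Q,Y): not NE [P2→S gives 8>7]
(A,R,X): not NE [P3→Y gives 6>1]
(A,R,Y): not NE [P2→S gives 8>1]
(A,S,X): not NE [P1→C gives 9>5; P2→R gives 7>0]
(A,S,Y): not NE [P3→X gives 9>8]
(B,P,X): not NE [P2→Q gives 9>1; P3→Y gives 7>3]
(B,P,Y): not NE [P1→A gives 7>5]
(B,Q,X): not NE [P1→C gives 8>6]
(B,Q,Y): not NE [P1→A gives 8>7; P2→P gives 7>3; P3→X gives 3>0]
(B,R,X): not NE [P1→A gives 7>0; P2→Q gives 9>5; P3→Y gives 2>1]
(B,R,Y): not NE [P1→A gives 9>8; P2→P gives 7>5]
(B,S,X): not NE [P1→C gives 9>4; P2→Q gives 9>5]
(B,S,Y): not NE [P1→A gives 9>0; P2→P gives 7>1; P3→X gives 1>0]
(C,P,X): not NE [P1→B gives 5>2; P2→R gives 8>2]
(C,P,Y): not NE [P1→A gives 7>5; P3→X gives 6>2]
(C,Q,X): not NE [P2→R gives 8>5; P3→Y gives 7>1]
(C,Q,Y): not NE [P1→A gives 8>1; P2→P gives 8>6]
(C,R,X): not NE [P1→A gives 7>3; P3→Y gives 6>0]
(C,R,Y): not NE [P1→A gives 9>6; P2→P gives 8>2]
(C,S,X): not NE [P2→R gives 8>2]
(C,S,Y): not NE [P1→A gives 9>4; P2→P gives 8>2; P3→X gives 6>5]

Equilibria: none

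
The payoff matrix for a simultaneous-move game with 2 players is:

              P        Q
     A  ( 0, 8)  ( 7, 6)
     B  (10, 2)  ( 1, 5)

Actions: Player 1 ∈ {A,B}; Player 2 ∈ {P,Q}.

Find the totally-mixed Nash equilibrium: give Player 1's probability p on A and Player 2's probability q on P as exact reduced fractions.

P1 mixes 3/5 on A; P2 mixes 3/8 on P

P1 indiff ⇒ q·0+(1-q)·7 = q·10+(1-q)·1 ⇒ q(-10) = (1-q)(-6) ⇒ q = 3/8
P2 indiff ⇒ p·8+(1-p)·2 = p·6+(1-p)·5 ⇒ p(2) = (1-p)(3) ⇒ p = 3/5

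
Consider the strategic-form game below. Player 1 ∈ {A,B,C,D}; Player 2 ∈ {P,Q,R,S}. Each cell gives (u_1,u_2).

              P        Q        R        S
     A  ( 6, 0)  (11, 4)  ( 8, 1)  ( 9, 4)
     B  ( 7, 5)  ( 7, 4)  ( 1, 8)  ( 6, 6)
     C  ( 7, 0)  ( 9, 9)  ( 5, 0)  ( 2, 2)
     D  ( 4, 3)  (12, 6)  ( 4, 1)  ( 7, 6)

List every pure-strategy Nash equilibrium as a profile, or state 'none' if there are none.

PSNE = {(A,S), (D,Q)}

(A,P): not NE [P1→C gives 7>6; P2→S gives 4>0]
(A,Q): not NE [P1→D gives 12>11]
(A,R): not NE [P2→S gives 4>1]
(A,S): NE
(B,P): not NE [P2→R gives 8>5]
(B,Q): not NE [P1→D gives 12>7; P2→R gives 8>4]
(B,R): not NE [P1→A gives 8>1]
(B,S): not NE [P1→A gives 9>6; P2→R gives 8>6]
(C,P): not NE [P2→Q gives 9>0]
(C,Q): not NE [P1→D gives 12>9]
(C,R): not NE [P1→A gives 8>5; P2→Q gives 9>0]
(C,S): not NE [P1→A gives 9>2; P2→Q gives 9>2]
(D,P): not NE [P1→C gives 7>4; P2→S gives 6>3]
(D,Q): NE
(D,R): not NE [P1→A gives 8>4; P2→S gives 6>1]
(D,S): not NE [P1→A gives 9>7]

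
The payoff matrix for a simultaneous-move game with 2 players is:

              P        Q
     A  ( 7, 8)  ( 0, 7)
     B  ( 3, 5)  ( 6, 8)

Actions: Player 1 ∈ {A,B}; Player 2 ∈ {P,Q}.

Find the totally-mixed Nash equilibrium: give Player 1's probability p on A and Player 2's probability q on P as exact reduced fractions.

P1 indiff ⇒ q·7+(1-q)·0 = q·3+(1-q)·6 ⇒ q(4) = (1-q)(6) ⇒ q = 3/5
P2 indiff ⇒ p·8+(1-p)·5 = p·7+(1-p)·8 ⇒ p(1) = (1-p)(3) ⇒ p = 3/4

(p,q) = (3/4, 3/5)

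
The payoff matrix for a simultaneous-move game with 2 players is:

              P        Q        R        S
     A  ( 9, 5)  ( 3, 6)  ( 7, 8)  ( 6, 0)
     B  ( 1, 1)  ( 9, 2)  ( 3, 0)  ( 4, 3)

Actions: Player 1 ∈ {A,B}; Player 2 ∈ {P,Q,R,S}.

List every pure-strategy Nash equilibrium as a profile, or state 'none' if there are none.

NE set: (A,R)

(A,P): not NE [P2→R gives 8>5]
(A,Q): not NE [P1→B gives 9>3; P2→R gives 8>6]
(A,R): NE
(A,S): not NE [P2→R gives 8>0]
(B,P): not NE [P1→A gives 9>1; P2→S gives 3>1]
(B,Q): not NE [P2→S gives 3>2]
(B,R): not NE [P1→A gives 7>3; P2→S gives 3>0]
(B,S): not NE [P1→A gives 6>4]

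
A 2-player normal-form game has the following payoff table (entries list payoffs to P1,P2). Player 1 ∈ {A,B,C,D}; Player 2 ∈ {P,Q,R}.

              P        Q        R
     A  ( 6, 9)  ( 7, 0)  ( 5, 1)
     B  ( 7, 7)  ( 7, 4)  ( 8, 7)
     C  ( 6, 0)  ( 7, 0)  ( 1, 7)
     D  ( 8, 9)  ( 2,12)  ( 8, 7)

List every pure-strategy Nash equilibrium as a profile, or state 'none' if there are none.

NE set: (B,R)

(A,P): not NE [P1→D gives 8>6]
(A,Q): not NE [P2→P gives 9>0]
(A,R): not NE [P1→D gives 8>5; P2→P gives 9>1]
(B,P): not NE [P1→D gives 8>7]
(B,Q): not NE [P2→R gives 7>4]
(B,R): NE
(C,P): not NE [P1→D gives 8>6; P2→R gives 7>0]
(C,Q): not NE [P2→R gives 7>0]
(C,R): not NE [P1→D gives 8>1]
(D,P): not NE [P2→Q gives 12>9]
(D,Q): not NE [P1→C gives 7>2]
(D,R): not NE [P2→Q gives 12>7]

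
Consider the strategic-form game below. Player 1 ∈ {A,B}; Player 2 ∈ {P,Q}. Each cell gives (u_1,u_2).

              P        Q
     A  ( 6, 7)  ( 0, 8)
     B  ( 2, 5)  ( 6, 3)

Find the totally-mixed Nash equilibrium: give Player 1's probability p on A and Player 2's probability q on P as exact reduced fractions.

(p,q) = (2/3, 3/5)

P1 indiff ⇒ q·6+(1-q)·0 = q·2+(1-q)·6 ⇒ q(4) = (1-q)(6) ⇒ q = 3/5
P2 indiff ⇒ p·7+(1-p)·5 = p·8+(1-p)·3 ⇒ p(-1) = (1-p)(-2) ⇒ p = 2/3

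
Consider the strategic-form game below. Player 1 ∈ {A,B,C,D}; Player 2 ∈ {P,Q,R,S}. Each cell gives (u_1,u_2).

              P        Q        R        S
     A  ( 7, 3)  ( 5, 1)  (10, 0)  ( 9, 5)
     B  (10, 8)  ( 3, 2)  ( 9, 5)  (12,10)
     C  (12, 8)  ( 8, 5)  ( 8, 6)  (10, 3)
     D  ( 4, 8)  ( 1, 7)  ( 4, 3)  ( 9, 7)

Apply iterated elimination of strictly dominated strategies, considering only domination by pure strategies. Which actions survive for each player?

P1 drop D (B beats it: P:10>4 Q:3>1 R:9>4 S:12>9)
P2 drop Q (P beats it: A:3>1 B:8>2 C:8>5)
P2 drop R (P beats it: A:3>0 B:8>5 C:8>6)
P1 drop A (B beats it: P:10>7 S:12>9)
P1→{B,C} P2→{P,S}

Remaining: P1:{B,C} P2:{P,S}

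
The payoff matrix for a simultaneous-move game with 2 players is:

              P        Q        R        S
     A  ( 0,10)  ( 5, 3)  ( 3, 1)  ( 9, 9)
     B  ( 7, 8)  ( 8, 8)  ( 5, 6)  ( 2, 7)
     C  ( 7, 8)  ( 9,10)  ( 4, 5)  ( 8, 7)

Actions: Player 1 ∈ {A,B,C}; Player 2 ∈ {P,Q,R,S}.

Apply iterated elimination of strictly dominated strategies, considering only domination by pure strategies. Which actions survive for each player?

P2 drop R (P beats it: A:10>1 B:8>6 C:8>5)
P2 drop S (P beats it: A:10>9 B:8>7 C:8>7)
P1 drop A (B beats it: P:7>0 Q:8>5)
P1→{B,C} P2→{P,Q}

IESDS → P1:{B,C} P2:{P,Q}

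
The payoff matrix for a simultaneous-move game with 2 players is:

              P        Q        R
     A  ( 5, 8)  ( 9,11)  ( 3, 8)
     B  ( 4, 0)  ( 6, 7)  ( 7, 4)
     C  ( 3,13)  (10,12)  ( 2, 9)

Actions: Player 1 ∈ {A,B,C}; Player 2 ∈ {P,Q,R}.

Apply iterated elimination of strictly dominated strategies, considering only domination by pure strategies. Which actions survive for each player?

P2 drop R (Q beats it: A:11>8 B:7>4 C:12>9)
P1 drop B (A beats it: P:5>4 Q:9>6)
P1→{A,C} P2→{P,Q}

Remaining: P1:{A,C} P2:{P,Q}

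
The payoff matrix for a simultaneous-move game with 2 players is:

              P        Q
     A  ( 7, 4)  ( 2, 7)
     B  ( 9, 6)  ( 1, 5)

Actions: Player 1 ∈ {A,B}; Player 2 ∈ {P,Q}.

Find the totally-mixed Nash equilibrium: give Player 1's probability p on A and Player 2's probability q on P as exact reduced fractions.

P1 indiff ⇒ q·7+(1-q)·2 = q·9+(1-q)·1 ⇒ q(-2) = (1-q)(-1) ⇒ q = 1/3
P2 indiff ⇒ p·4+(1-p)·6 = p·7+(1-p)·5 ⇒ p(-3) = (1-p)(-1) ⇒ p = 1/4

p=1/4, q=1/3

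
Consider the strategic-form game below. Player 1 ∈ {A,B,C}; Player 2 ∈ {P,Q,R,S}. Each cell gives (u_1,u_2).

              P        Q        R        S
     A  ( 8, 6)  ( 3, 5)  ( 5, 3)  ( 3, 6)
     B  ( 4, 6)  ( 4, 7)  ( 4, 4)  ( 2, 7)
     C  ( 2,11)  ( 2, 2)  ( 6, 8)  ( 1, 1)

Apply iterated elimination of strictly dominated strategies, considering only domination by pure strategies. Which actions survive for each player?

P2 drop R (P beats it: A:6>3 B:6>4 C:11>8)
P1 drop C (A beats it: P:8>2 Q:3>2 S:3>1)
P1→{A,B} P2→{P,Q,S}

Remaining: P1:{A,B} P2:{P,Q,S}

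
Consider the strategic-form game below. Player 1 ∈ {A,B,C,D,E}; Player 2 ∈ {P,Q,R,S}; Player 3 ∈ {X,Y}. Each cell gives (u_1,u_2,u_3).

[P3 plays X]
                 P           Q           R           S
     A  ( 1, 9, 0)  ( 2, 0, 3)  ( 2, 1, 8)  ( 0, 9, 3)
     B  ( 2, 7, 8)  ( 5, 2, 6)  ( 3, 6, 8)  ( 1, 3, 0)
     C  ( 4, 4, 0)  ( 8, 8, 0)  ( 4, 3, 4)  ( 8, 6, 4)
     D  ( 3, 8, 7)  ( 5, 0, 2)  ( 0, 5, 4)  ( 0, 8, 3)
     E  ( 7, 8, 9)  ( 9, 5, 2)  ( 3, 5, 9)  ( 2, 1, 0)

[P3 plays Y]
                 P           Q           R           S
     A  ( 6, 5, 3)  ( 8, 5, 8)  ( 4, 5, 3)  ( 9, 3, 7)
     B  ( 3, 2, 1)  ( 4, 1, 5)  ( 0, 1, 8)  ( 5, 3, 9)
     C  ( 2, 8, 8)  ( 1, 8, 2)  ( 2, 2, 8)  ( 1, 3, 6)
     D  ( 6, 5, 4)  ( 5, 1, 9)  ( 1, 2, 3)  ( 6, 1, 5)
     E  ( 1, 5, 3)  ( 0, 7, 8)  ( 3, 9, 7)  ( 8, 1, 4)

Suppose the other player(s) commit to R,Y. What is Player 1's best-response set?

P1 best: {A}

u_1(A vs R,Y) = 4
u_1(B vs R,Y) = 0
u_1(C vs R,Y) = 2
u_1(D vs R,Y) = 1
u_1(E vs R,Y) = 3
max payoff 4 at {A}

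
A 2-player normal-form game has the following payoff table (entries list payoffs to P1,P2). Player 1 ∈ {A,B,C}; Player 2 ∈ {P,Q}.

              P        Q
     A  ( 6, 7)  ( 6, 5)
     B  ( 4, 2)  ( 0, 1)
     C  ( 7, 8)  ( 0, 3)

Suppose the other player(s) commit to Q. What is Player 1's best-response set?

u_1(A vs Q) = 6
u_1(B vs Q) = 0
u_1(C vs Q) = 0
max payoff 6 at {A}

argmax u_1 = {A}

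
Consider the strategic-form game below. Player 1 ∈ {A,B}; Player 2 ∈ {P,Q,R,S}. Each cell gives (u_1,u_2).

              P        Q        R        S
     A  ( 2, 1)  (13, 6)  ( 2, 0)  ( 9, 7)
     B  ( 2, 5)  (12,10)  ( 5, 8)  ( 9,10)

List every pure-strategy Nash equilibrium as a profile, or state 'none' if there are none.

(A,P): not NE [P2→S gives 7>1]
(A,Q): not NE [P2→S gives 7>6]
(A,R): not NE [P1→B gives 5>2; P2→S gives 7>0]
(A,S): NE
(B,P): not NE [P2→S gives 10>5]
(B,Q): not NE [P1→A gives 13>12]
(B,R): not NE [P2→S gives 10>8]
(B,S): NE

NE set: (A,S), (B,S)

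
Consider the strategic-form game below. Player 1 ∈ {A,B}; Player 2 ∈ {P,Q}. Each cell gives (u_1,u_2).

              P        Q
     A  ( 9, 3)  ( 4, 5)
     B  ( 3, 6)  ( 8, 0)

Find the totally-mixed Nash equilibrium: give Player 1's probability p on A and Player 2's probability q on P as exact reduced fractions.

P1 indiff ⇒ q·9+(1-q)·4 = q·3+(1-q)·8 ⇒ q(6) = (1-q)(4) ⇒ q = 2/5
P2 indiff ⇒ p·3+(1-p)·6 = p·5+(1-p)·0 ⇒ p(-2) = (1-p)(-6) ⇒ p = 3/4

P1 mixes 3/4 on A; P2 mixes 2/5 on P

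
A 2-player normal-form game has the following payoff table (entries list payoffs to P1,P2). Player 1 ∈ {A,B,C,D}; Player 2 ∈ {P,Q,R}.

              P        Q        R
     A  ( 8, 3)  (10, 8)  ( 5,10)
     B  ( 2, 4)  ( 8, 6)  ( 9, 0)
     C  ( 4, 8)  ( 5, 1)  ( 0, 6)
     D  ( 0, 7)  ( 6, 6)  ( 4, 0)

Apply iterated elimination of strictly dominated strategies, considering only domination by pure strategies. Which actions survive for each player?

IESDS → P1:{A,B} P2:{Q,R}

P1 drop C (A beats it: P:8>4 Q:10>5 R:5>0)
P1 drop D (A beats it: P:8>0 Q:10>6 R:5>4)
P2 drop P (Q beats it: A:8>3 B:6>4)
P1→{A,B} P2→{Q,R}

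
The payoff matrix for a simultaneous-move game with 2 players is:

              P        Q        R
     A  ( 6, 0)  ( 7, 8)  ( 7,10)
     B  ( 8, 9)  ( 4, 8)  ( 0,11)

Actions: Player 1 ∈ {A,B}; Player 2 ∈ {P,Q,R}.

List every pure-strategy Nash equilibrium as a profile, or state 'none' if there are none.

(A,P): not NE [P1→B gives 8>6; P2→R gives 10>0]
(A,Q): not NE [P2→R gives 10>8]
(A,R): NE
(B,P): not NE [P2→R gives 11>9]
(B,Q): not NE [P1→A gives 7>4; P2→R gives 11>8]
(B,R): not NE [P1→A gives 7>0]

Nash profiles: (A,R)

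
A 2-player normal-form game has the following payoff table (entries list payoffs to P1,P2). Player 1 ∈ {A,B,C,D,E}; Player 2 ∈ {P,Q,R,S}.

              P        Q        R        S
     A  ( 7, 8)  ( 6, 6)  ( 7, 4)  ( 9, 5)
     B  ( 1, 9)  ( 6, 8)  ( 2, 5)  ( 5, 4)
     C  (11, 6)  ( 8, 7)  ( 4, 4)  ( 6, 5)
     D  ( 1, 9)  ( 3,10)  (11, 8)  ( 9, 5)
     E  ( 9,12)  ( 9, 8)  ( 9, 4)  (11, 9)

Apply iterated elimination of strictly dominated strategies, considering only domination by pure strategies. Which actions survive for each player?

P1 drop A (E beats it: P:9>7 Q:9>6 R:9>7 S:11>9)
P1 drop B (C beats it: P:11>1 Q:8>6 R:4>2 S:6>5)
P2 drop R (P beats it: C:6>4 D:9>8 E:12>4)
P1 drop D (E beats it: P:9>1 Q:9>3 S:11>9)
P2 drop S (P beats it: C:6>5 E:12>9)
P1→{C,E} P2→{P,Q}

IESDS → P1:{C,E} P2:{P,Q}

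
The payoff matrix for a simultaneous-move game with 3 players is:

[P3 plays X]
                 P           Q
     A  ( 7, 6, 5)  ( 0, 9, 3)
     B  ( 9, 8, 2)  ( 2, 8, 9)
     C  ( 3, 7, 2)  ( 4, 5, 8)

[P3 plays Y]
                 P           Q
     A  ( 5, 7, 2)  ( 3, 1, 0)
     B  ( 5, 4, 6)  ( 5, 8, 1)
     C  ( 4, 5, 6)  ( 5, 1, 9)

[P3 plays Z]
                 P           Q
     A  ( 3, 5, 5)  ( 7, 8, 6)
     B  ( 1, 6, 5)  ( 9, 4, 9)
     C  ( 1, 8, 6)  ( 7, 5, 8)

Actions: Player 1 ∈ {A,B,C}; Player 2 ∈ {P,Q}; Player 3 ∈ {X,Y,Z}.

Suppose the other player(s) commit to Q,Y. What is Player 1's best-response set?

argmax u_1 = {B,C}

u_1(A vs Q,Y) = 3
u_1(B vs Q,Y) = 5
u_1(C vs Q,Y) = 5
max payoff 5 at {B,C}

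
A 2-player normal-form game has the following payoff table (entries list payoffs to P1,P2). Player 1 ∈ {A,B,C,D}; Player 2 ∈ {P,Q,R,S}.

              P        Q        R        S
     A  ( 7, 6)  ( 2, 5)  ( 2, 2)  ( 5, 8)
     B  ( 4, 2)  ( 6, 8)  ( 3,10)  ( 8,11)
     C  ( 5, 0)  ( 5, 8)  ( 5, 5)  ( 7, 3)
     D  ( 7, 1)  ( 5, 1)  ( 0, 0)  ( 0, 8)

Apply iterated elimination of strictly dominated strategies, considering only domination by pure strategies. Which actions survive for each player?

P2 drop P (S beats it: A:8>6 B:11>2 C:3>0 D:8>1)
P1 drop A (B beats it: Q:6>2 R:3>2 S:8>5)
P1 drop D (B beats it: Q:6>5 R:3>0 S:8>0)
P1→{B,C} P2→{Q,R,S}

IESDS → P1:{B,C} P2:{Q,R,S}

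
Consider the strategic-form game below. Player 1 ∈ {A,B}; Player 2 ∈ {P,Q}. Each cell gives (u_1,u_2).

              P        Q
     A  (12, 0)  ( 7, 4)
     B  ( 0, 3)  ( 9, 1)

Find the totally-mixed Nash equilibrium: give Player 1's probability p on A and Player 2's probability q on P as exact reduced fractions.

p=1/3, q=1/7

P1 indiff ⇒ q·12+(1-q)·7 = q·0+(1-q)·9 ⇒ q(12) = (1-q)(2) ⇒ q = 1/7
P2 indiff ⇒ p·0+(1-p)·3 = p·4+(1-p)·1 ⇒ p(-4) = (1-p)(-2) ⇒ p = 1/3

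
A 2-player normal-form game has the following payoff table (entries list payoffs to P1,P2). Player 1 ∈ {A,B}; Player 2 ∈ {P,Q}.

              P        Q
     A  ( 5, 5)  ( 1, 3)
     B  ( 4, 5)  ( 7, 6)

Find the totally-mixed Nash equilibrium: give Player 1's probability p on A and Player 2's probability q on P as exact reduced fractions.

p=1/3, q=6/7

P1 indiff ⇒ q·5+(1-q)·1 = q·4+(1-q)·7 ⇒ q(1) = (1-q)(6) ⇒ q = 6/7
P2 indiff ⇒ p·5+(1-p)·5 = p·3+(1-p)·6 ⇒ p(2) = (1-p)(1) ⇒ p = 1/3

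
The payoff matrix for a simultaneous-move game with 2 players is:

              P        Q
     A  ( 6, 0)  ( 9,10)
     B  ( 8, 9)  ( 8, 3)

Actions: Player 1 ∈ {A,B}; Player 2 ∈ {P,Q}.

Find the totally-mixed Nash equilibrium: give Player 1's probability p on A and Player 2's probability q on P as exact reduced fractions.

P1 indiff ⇒ q·6+(1-q)·9 = q·8+(1-q)·8 ⇒ q(-2) = (1-q)(-1) ⇒ q = 1/3
P2 indiff ⇒ p·0+(1-p)·9 = p·10+(1-p)·3 ⇒ p(-10) = (1-p)(-6) ⇒ p = 3/8

(p,q) = (3/8, 1/3)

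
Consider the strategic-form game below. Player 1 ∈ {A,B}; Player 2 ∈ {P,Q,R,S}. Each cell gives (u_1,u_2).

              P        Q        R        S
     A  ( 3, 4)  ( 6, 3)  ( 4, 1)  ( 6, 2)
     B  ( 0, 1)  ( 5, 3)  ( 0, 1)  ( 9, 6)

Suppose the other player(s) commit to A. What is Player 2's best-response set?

P2 best: {P}

u_2(P vs A) = 4
u_2(Q vs A) = 3
u_2(R vs A) = 1
u_2(S vs A) = 2
max payoff 4 at {P}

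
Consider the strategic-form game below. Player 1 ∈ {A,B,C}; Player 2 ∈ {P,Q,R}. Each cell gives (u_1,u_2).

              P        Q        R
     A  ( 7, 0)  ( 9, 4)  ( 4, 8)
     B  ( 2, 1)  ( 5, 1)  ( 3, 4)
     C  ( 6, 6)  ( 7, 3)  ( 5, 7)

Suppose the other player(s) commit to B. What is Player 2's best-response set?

argmax u_2 = {R}

u_2(P vs B) = 1
u_2(Q vs B) = 1
u_2(R vs B) = 4
max payoff 4 at {R}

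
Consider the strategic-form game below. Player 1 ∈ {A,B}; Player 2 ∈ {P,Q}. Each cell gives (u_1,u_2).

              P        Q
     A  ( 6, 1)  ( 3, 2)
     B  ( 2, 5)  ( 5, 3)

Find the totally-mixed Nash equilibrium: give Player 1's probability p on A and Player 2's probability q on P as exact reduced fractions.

p=2/3, q=1/3

P1 indiff ⇒ q·6+(1-q)·3 = q·2+(1-q)·5 ⇒ q(4) = (1-q)(2) ⇒ q = 1/3
P2 indiff ⇒ p·1+(1-p)·5 = p·2+(1-p)·3 ⇒ p(-1) = (1-p)(-2) ⇒ p = 2/3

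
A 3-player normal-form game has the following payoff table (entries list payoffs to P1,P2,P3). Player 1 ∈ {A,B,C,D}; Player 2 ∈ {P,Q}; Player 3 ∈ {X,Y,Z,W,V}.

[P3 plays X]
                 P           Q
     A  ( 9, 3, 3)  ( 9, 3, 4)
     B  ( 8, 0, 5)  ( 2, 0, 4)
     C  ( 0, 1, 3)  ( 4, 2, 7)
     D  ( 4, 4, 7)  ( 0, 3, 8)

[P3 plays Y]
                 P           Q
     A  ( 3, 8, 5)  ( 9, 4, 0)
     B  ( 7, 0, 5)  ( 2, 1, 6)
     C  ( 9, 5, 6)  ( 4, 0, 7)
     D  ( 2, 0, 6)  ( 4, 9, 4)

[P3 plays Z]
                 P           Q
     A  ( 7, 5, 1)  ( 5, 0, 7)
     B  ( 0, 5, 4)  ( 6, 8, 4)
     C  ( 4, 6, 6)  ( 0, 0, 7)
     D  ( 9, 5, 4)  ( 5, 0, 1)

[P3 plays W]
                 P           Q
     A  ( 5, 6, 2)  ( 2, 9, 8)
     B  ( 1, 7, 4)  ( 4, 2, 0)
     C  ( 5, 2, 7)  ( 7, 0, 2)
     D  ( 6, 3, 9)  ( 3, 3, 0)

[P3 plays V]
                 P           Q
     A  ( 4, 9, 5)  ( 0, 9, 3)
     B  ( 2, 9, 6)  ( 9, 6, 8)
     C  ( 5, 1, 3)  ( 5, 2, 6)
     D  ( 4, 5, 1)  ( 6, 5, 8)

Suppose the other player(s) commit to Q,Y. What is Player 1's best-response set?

BR_1 = {A}

u_1(A vs Q,Y) = 9
u_1(B vs Q,Y) = 2
u_1(C vs Q,Y) = 4
u_1(D vs Q,Y) = 4
max payoff 9 at {A}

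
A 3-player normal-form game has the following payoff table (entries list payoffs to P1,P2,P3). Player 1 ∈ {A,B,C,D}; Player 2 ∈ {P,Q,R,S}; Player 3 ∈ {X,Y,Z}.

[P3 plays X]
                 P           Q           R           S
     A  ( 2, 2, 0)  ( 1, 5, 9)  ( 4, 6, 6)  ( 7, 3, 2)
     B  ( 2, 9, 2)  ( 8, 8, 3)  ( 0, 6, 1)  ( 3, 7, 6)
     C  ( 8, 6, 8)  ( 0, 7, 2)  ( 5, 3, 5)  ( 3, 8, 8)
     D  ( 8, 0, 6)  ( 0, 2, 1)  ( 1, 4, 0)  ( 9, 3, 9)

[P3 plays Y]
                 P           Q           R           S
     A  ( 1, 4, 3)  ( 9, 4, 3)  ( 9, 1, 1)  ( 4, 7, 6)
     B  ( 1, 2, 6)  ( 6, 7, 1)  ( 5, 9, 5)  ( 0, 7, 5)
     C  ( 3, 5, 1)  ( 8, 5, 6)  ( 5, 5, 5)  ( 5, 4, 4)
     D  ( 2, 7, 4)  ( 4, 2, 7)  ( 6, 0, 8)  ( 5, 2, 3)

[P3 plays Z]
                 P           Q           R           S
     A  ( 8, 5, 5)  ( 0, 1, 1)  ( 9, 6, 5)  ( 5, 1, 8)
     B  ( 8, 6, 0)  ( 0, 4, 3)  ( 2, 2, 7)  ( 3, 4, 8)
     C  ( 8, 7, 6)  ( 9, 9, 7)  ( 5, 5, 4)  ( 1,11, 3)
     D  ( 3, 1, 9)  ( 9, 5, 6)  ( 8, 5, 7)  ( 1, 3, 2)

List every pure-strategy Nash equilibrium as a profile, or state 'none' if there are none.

(A,P,X): not NE [P1→D gives 8>2; P2→R gives 6>2; P3→Z gives 5>0]
(A,P,Y): not NE [P1→C gives 3>1; P2→S gives 7>4; P3→Z gives 5>3]
(A,P,Z): not NE [P2→R gives 6>5]
(A,Q,X): not NE [P1→B gives 8>1; P2→R gives 6>5]
(A,Q,Y): not NE [P2→S gives 7>4; P3→X gives 9>3]
(A,Q,Z): not NE [P1→D gives 9>0; P2→R gives 6>1; P3→X gives 9>1]
(A,R,X): not NE [P1→C gives 5>4]
(A,R,Y): not NE [P2→S gives 7>1; P3→X gives 6>1]
(A,R,Z): not NE [P3→X gives 6>5]
(A,S,X): not NE [P1→D gives 9>7; P2→R gives 6>3; P3→Z gives 8>2]
(A,S,Y): not NE [P1→D gives 5>4; P3→Z gives 8>6]
(A,S,Z): not NE [P2→R gives 6>1]
(B,P,X): not NE [P1→D gives 8>2; P3→Y gives 6>2]
(B,P,Y): not NE [P1→C gives 3>1; P2→R gives 9>2]
(B,P,Z): not NE [P3→Y gives 6>0]
(B,Q,X): not NE [P2→P gives 9>8]
(B,Q,Y): not NE [P1→A gives 9>6; P2→R gives 9>7; P3→Z gives 3>1]
(B,Q,Z): not NE [P1→D gives 9>0; P2→P gives 6>4]
(B,R,X): not NE [P1→C gives 5>0; P2→P gives 9>6; P3→Z gives 7>1]
(B,R,Y): not NE [P1→A gives 9>5; P3→Z gives 7>5]
(B,R,Z): not NE [P1→A gives 9>2; P2→P gives 6>2]
(B,S,X): not NE [P1→D gives 9>3; P2→P gives 9>7; P3→Z gives 8>6]
(B,S,Y): not NE [P1→D gives 5>0; P2→R gives 9>7; P3→Z gives 8>5]
(B,S,Z): not NE [P1→A gives 5>3; P2→P gives 6>4]
(C,P,X): not NE [P2→S gives 8>6]
(C,P,Y): not NE [P3→X gives 8>1]
(C,P,Z): not NE [P2→S gives 11>7; P3→X gives 8>6]
(C,Q,X): not NE [P1→B gives 8>0; P2→S gives 8>7; P3→Z gives 7>2]
(C,Q,Y): not NE [P1→A gives 9>8; P3→Z gives 7>6]
(C,Q,Z): not NE [P2→S gives 11>9]
(C,R,X): not NE [P2→S gives 8>3]
(C,R,Y): not NE [P1→A gives 9>5]
(C,R,Z): not NE [P1→A gives 9>5; P2→S gives 11>5; P3→Y gives 5>4]
(C,S,X): not NE [P1→D gives 9>3]
(C,S,Y): not NE [P2→R gives 5>4; P3→X gives 8>4]
(C,S,Z): not NE [P1→A gives 5>1; P3→X gives 8>3]
(D,P,X): not NE [P2→R gives 4>0; P3→Z gives 9>6]
(D,P,Y): not NE [P1→C gives 3>2; P3→Z gives 9>4]
(D,P,Z): not NE [P1→C gives 8>3; P2→R gives 5>1]
(D,Q,X): not NE [P1→B gives 8>0; P2→R gives 4>2; P3→Y gives 7>1]
(D,Q,Y): not NE [P1→A gives 9>4; P2→P gives 7>2]
(D,Q,Z): not NE [P3→Y gives 7>6]
(D,R,X): not NE [P1→C gives 5>1; P3→Y gives 8>0]
(D,R,Y): not NE [P1→A gives 9>6; P2→P gives 7>0]
(D,R,Z): not NE [P1→A gives 9>8; P3→Y gives 8>7]
(D,S,X): not NE [P2→R gives 4>3]
(D,S,Y): not NE [P2→P gives 7>2; P3→X gives 9>3]
(D,S,Z): not NE [P1→A gives 5>1; P2→R gives 5>3; P3→X gives 9>2]

No pure NE.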